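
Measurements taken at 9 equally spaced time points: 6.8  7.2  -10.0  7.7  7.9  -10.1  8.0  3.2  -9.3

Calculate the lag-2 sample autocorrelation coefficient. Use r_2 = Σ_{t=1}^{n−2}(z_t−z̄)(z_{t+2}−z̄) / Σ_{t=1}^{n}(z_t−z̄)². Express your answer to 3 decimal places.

-0.388

Mean z̄ = (6.8 + 7.2 − 10.0 + 7.7 + 7.9 − 10.1 + 8.0 + 3.2 − 9.3)/9 = 1.2667
Numerator Σ_{t=1}^{7}(z_t−z̄)(z_{t+2}−z̄) = -220.4922
Denominator Σ(z_t−z̄)² = 568.0800
r_2 = -220.4922 / 568.0800 = -0.388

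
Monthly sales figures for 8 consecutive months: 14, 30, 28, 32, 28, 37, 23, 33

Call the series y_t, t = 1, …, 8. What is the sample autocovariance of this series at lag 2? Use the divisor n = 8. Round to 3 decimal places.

10.918

Mean ȳ = (14 + 30 + 28 + 32 + 28 + 37 + 23 + 33)/8 = 28.1250
Deviations: -14.1250, 1.8750, -0.1250, 3.8750, -0.1250, 8.8750, -5.1250, 4.8750
Σ_{t=1}^{6}(y_t−ȳ)(y_{t+2}−ȳ) = 87.3438
γ_2 = 87.3438 / 8 = 10.918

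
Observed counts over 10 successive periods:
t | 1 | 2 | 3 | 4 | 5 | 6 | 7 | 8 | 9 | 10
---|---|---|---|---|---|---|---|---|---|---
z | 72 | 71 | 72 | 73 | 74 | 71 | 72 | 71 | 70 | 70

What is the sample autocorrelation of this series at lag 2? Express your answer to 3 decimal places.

0.075

Mean z̄ = (72 + 71 + 72 + 73 + 74 + 71 + 72 + 71 + 70 + 70)/10 = 71.6000
Numerator Σ_{t=1}^{8}(z_t−z̄)(z_{t+2}−z̄) = 1.0800
Denominator Σ(z_t−z̄)² = 14.4000
r_2 = 1.0800 / 14.4000 = 0.075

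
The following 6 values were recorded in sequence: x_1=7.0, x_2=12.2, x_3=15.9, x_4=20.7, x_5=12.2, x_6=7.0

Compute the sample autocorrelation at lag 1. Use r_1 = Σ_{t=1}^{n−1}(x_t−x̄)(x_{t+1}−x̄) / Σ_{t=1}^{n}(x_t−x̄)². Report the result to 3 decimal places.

0.199

Mean x̄ = (7.0 + 12.2 + 15.9 + 20.7 + 12.2 + 7.0)/6 = 12.5000
Deviations from mean: -5.5000, -0.3000, 3.4000, 8.2000, -0.3000, -5.5000
Σ(x_t−x̄)(x_{t+1}−x̄) = (1.6500) + (-1.0200) + (27.8800) + (-2.4600) + (1.6500) = 27.7000
Denominator Σ(x_t−x̄)² = 139.4800
r_1 = 27.7000 / 139.4800 = 0.199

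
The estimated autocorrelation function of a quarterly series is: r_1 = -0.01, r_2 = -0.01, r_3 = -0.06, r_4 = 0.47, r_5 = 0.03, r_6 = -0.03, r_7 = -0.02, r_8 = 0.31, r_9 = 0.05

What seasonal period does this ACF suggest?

4

The largest autocorrelation is r_4 = 0.47, with a weaker echo at lag 8 (0.31); the remaining lags stay at or below 0.05.
The dominant spike at lag 4 indicates a seasonal period of 4.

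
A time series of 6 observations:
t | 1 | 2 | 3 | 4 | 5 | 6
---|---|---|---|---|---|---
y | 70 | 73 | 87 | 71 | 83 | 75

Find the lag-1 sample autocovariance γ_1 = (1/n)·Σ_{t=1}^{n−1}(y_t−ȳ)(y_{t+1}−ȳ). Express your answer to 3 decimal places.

Mean ȳ = (70 + 73 + 87 + 71 + 83 + 75)/6 = 76.5000
Deviations: -6.5000, -3.5000, 10.5000, -5.5000, 6.5000, -1.5000
Σ_{t=1}^{5}(y_t−ȳ)(y_{t+1}−ȳ) = -117.2500
γ_1 = -117.2500 / 6 = -19.542

-19.542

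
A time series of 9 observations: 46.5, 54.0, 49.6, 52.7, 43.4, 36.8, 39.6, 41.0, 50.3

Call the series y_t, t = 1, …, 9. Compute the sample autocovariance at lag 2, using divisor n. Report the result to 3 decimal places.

2.159

Mean ȳ = (46.5 + 54.0 + 49.6 + 52.7 + 43.4 + 36.8 + 39.6 + 41.0 + 50.3)/9 = 45.9889
Σ_{t=1}^{7}(y_t−ȳ)(y_{t+2}−ȳ) = 19.4320
γ_2 = 19.4320 / 9 = 2.159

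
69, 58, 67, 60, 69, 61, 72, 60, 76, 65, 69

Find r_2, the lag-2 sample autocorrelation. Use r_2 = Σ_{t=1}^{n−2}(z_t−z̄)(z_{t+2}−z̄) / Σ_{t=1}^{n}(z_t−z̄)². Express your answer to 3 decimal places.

Mean z̄ = (69 + 58 + 67 + 60 + 69 + 61 + 72 + 60 + 76 + 65 + 69)/11 = 66.0000
Numerator Σ_{t=1}^{9}(z_t−z̄)(z_{t+2}−z̄) = 228.0000
Denominator Σ(z_t−z̄)² = 326.0000
r_2 = 228.0000 / 326.0000 = 0.699

0.699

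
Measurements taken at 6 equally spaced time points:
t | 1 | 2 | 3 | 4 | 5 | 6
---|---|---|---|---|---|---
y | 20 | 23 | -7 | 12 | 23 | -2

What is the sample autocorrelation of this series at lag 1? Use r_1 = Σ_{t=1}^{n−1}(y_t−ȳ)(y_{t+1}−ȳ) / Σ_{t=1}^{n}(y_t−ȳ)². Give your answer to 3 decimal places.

Mean ȳ = (20 + 23 − 7 + 12 + 23 − 2)/6 = 11.5000
Deviations from mean: 8.5000, 11.5000, -18.5000, 0.5000, 11.5000, -13.5000
Σ(y_t−ȳ)(y_{t+1}−ȳ) = (97.7500) + (-212.7500) + (-9.2500) + (5.7500) + (-155.2500) = -273.7500
Denominator Σ(y_t−ȳ)² = 861.5000
r_1 = -273.7500 / 861.5000 = -0.318

-0.318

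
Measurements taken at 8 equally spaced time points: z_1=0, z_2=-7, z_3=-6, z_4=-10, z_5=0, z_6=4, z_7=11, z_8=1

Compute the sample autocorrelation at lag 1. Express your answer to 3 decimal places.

Mean z̄ = (0 − 7 − 6 − 10 + 0 + 4 + 11 + 1)/8 = -0.8750
Deviations from mean: 0.8750, -6.1250, -5.1250, -9.1250, 0.8750, 4.8750, 11.8750, 1.8750
Σ(z_t−z̄)(z_{t+1}−z̄) = (-5.3594) + (31.3906) + (46.7656) + (-7.9844) + (4.2656) + (57.8906) + (22.2656) = 149.2344
Denominator Σ(z_t−z̄)² = 316.8750
r_1 = 149.2344 / 316.8750 = 0.471

0.471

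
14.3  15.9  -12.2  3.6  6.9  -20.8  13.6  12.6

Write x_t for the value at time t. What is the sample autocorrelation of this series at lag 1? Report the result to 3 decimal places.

Mean x̄ = (14.3 + 15.9 − 12.2 + 3.6 + 6.9 − 20.8 + 13.6 + 12.6)/8 = 4.2375
Numerator Σ_{t=1}^{7}(x_t−x̄)(x_{t+1}−x̄) = -288.3489
Denominator Σ(x_t−x̄)² = 1299.4188
r_1 = -288.3489 / 1299.4188 = -0.222

-0.222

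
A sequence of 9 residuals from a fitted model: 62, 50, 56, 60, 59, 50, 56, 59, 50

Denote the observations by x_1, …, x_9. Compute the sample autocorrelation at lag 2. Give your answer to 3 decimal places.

Mean x̄ = (62 + 50 + 56 + 60 + 59 + 50 + 56 + 59 + 50)/9 = 55.7778
Numerator Σ_{t=1}^{7}(x_t−x̄)(x_{t+2}−x̄) = -65.8765
Denominator Σ(x_t−x̄)² = 177.5556
r_2 = -65.8765 / 177.5556 = -0.371

-0.371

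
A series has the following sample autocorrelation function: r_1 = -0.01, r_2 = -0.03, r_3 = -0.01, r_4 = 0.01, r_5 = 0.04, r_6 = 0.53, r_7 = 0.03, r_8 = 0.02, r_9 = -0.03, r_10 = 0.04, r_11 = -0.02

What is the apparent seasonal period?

The largest autocorrelation is r_6 = 0.53; the remaining lags stay at or below 0.04.
The dominant spike at lag 6 indicates a seasonal period of 6.

6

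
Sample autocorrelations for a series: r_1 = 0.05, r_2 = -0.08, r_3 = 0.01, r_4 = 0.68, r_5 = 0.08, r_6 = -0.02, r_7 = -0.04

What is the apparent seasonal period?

4

The largest autocorrelation is r_4 = 0.68; the remaining lags stay at or below 0.08.
The dominant spike at lag 4 indicates a seasonal period of 4.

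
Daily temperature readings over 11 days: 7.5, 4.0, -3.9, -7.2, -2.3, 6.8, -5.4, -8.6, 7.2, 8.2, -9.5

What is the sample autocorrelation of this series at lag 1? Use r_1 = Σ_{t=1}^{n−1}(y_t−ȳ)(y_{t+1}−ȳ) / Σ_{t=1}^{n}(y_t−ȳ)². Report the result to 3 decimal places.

Mean ȳ = (7.5 + 4.0 − 3.9 − 7.2 − 2.3 + 6.8 − 5.4 − 8.6 + 7.2 + 8.2 − 9.5)/11 = -0.2909
Numerator Σ_{t=1}^{10}(y_t−ȳ)(y_{t+1}−ȳ) = -28.0937
Denominator Σ(y_t−ȳ)² = 502.3491
r_1 = -28.0937 / 502.3491 = -0.056

-0.056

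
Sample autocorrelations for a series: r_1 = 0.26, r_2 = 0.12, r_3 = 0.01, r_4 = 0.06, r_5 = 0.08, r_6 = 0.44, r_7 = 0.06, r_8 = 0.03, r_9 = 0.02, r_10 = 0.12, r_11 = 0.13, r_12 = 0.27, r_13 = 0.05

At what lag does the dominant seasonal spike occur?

The largest autocorrelation is r_6 = 0.44, with a weaker echo at lag 12 (0.27); the remaining lags stay at or below 0.26. The elevated value at lag 1 (0.26), dropping to 0.12 at lag 2, reflects decaying short-term dependence rather than seasonality.
The dominant spike at lag 6 indicates a seasonal period of 6.

6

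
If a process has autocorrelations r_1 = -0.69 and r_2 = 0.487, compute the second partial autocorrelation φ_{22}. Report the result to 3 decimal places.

φ_{22} = (r_2 − r_1²) / (1 − r_1²)
r_1² = (-0.69)² = 0.4761
Numerator = 0.487 − 0.4761 = 0.0109; denominator = 1 − 0.4761 = 0.5239
φ_{22} = 0.0109 / 0.5239 = 0.021

0.021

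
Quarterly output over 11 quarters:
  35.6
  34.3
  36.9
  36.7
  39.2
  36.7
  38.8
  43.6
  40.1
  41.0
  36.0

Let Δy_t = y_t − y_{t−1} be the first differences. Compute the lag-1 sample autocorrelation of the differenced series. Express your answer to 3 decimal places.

-0.353

First differences Δy: -1.3, 2.6, -0.2, 2.5, -2.5, 2.1, 4.8, -3.5, 0.9, -5.0
Mean of differences = 0.0400
Numerator Σ(Δy_t−Δȳ)(Δy_{t+1}−Δȳ) = -30.5396
Denominator Σ(Δy_t−Δȳ)² = 86.4840
r_1(Δy) = -30.5396 / 86.4840 = -0.353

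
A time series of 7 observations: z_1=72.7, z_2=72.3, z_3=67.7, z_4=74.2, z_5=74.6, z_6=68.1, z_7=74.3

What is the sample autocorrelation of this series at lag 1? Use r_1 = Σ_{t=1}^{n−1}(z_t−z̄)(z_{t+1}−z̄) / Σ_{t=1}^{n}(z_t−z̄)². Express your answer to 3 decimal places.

-0.469

Mean z̄ = (72.7 + 72.3 + 67.7 + 74.2 + 74.6 + 68.1 + 74.3)/7 = 71.9857
Deviations from mean: 0.7143, 0.3143, -4.2857, 2.2143, 2.6143, -3.8857, 2.3143
Σ(z_t−z̄)(z_{t+1}−z̄) = (0.2245) + (-1.3469) + (-9.4898) + (5.7888) + (-10.1584) + (-8.9927) = -23.9745
Denominator Σ(z_t−z̄)² = 51.1686
r_1 = -23.9745 / 51.1686 = -0.469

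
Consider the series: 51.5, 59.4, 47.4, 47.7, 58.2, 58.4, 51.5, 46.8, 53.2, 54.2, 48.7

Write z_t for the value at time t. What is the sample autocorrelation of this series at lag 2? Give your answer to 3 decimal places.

-0.638

Mean z̄ = (51.5 + 59.4 + 47.4 + 47.7 + 58.2 + 58.4 + 51.5 + 46.8 + 53.2 + 54.2 + 48.7)/11 = 52.4545
Numerator Σ_{t=1}^{9}(z_t−z̄)(z_{t+2}−z̄) = -137.9896
Denominator Σ(z_t−z̄)² = 216.2473
r_2 = -137.9896 / 216.2473 = -0.638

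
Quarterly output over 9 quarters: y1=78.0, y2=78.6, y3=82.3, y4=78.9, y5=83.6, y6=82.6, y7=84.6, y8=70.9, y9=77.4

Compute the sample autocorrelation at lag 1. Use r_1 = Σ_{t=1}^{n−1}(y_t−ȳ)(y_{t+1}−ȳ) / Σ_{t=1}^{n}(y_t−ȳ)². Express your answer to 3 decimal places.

Mean ȳ = (78.0 + 78.6 + 82.3 + 78.9 + 83.6 + 82.6 + 84.6 + 70.9 + 77.4)/9 = 79.6556
Numerator Σ_{t=1}^{8}(y_t−ȳ)(y_{t+1}−ȳ) = -3.3920
Denominator Σ(y_t−ȳ)² = 141.8422
r_1 = -3.3920 / 141.8422 = -0.024

-0.024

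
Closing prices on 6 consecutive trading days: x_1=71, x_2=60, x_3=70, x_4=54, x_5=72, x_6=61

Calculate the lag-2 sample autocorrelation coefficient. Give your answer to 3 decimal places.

0.596

Mean x̄ = (71 + 60 + 70 + 54 + 72 + 61)/6 = 64.6667
Deviations from mean: 6.3333, -4.6667, 5.3333, -10.6667, 7.3333, -3.6667
Σ(x_t−x̄)(x_{t+2}−x̄) = (33.7778) + (49.7778) + (39.1111) + (39.1111) = 161.7778
Denominator Σ(x_t−x̄)² = 271.3333
r_2 = 161.7778 / 271.3333 = 0.596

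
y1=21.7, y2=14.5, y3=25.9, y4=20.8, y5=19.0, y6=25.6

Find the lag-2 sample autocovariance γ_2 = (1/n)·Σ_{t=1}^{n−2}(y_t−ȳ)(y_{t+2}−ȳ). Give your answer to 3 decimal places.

Mean ȳ = (21.7 + 14.5 + 25.9 + 20.8 + 19.0 + 25.6)/6 = 21.2500
Σ_{t=1}^{4}(y_t−ȳ)(y_{t+2}−ȳ) = -7.2900
γ_2 = -7.2900 / 6 = -1.215

-1.215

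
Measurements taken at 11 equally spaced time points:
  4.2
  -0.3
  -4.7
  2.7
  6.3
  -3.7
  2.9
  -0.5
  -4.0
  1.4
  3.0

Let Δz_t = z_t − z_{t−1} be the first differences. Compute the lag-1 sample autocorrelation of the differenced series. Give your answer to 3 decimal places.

First differences Δz: -4.5, -4.4, 7.4, 3.6, -10.0, 6.6, -3.4, -3.5, 5.4, 1.6
Mean of differences = -0.1200
Numerator Σ(Δz_t−Δz̄)(Δz_{t+1}−Δz̄) = -108.7304
Denominator Σ(Δz_t−Δz̄)² = 306.2760
r_1(Δz) = -108.7304 / 306.2760 = -0.355

-0.355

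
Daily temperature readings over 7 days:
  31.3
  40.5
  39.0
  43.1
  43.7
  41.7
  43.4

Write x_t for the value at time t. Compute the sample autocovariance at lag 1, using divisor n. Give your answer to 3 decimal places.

Mean x̄ = (31.3 + 40.5 + 39.0 + 43.1 + 43.7 + 41.7 + 43.4)/7 = 40.3857
Σ_{t=1}^{6}(x_t−x̄)(x_{t+1}−x̄) = 12.3555
γ_1 = 12.3555 / 7 = 1.765

1.765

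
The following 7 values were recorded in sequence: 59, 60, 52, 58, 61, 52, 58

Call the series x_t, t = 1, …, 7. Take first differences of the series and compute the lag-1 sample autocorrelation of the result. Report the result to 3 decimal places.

-0.531

First differences Δx: 1, -8, 6, 3, -9, 6
Mean of differences = -0.1667
Numerator Σ(Δx_t−Δx̄)(Δx_{t+1}−Δx̄) = -120.3611
Denominator Σ(Δx_t−Δx̄)² = 226.8333
r_1(Δx) = -120.3611 / 226.8333 = -0.531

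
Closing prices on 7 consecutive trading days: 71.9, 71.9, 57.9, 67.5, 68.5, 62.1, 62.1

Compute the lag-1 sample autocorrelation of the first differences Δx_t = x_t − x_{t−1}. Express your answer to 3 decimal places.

First differences Δx: 0.0, -14.0, 9.6, 1.0, -6.4, 0.0
Mean of differences = -1.6333
Numerator Σ(Δx_t−Δx̄)(Δx_{t+1}−Δx̄) = -149.8744
Denominator Σ(Δx_t−Δx̄)² = 314.1133
r_1(Δx) = -149.8744 / 314.1133 = -0.477

-0.477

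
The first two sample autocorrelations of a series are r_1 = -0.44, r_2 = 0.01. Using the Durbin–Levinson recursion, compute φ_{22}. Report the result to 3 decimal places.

φ_{22} = (r_2 − r_1²) / (1 − r_1²)
r_1² = (-0.44)² = 0.1936
Numerator = 0.01 − 0.1936 = -0.1836; denominator = 1 − 0.1936 = 0.8064
φ_{22} = -0.1836 / 0.8064 = -0.228

-0.228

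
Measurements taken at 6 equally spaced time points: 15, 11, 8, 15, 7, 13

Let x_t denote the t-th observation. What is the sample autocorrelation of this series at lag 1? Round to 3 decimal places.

-0.584

Mean x̄ = (15 + 11 + 8 + 15 + 7 + 13)/6 = 11.5000
Deviations from mean: 3.5000, -0.5000, -3.5000, 3.5000, -4.5000, 1.5000
Σ(x_t−x̄)(x_{t+1}−x̄) = (-1.7500) + (1.7500) + (-12.2500) + (-15.7500) + (-6.7500) = -34.7500
Denominator Σ(x_t−x̄)² = 59.5000
r_1 = -34.7500 / 59.5000 = -0.584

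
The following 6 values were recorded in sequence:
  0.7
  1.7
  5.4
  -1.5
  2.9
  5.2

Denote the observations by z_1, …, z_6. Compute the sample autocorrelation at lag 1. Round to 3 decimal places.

-0.369

Mean z̄ = (0.7 + 1.7 + 5.4 − 1.5 + 2.9 + 5.2)/6 = 2.4000
Deviations from mean: -1.7000, -0.7000, 3.0000, -3.9000, 0.5000, 2.8000
Σ(z_t−z̄)(z_{t+1}−z̄) = (1.1900) + (-2.1000) + (-11.7000) + (-1.9500) + (1.4000) = -13.1600
Denominator Σ(z_t−z̄)² = 35.6800
r_1 = -13.1600 / 35.6800 = -0.369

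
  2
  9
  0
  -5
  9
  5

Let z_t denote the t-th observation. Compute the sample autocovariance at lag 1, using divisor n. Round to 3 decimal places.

-6.074

Mean z̄ = (2 + 9 + 0 − 5 + 9 + 5)/6 = 3.3333
Deviations: -1.3333, 5.6667, -3.3333, -8.3333, 5.6667, 1.6667
Σ_{t=1}^{5}(z_t−z̄)(z_{t+1}−z̄) = -36.4444
γ_1 = -36.4444 / 6 = -6.074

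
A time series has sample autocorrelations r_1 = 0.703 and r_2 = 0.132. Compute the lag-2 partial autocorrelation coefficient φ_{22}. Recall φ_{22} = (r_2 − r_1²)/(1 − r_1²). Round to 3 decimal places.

φ_{22} = (r_2 − r_1²) / (1 − r_1²)
r_1² = (0.703)² = 0.494209
Numerator = 0.132 − 0.4942 = -0.3622; denominator = 1 − 0.4942 = 0.5058
φ_{22} = -0.3622 / 0.5058 = -0.716

-0.716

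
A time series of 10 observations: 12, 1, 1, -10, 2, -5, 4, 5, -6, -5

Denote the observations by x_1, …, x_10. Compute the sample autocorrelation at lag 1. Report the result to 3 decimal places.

-0.074

Mean x̄ = (12 + 1 + 1 − 10 + 2 − 5 + 4 + 5 − 6 − 5)/10 = -0.1000
Numerator Σ_{t=1}^{9}(x_t−x̄)(x_{t+1}−x̄) = -27.8100
Denominator Σ(x_t−x̄)² = 376.9000
r_1 = -27.8100 / 376.9000 = -0.074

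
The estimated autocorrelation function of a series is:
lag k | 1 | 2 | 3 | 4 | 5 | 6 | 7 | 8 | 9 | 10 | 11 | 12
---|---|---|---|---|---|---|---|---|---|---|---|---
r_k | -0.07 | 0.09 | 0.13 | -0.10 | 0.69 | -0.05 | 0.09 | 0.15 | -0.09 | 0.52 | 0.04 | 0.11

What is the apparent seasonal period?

5

The largest autocorrelation is r_5 = 0.69, with a weaker echo at lag 10 (0.52); the remaining lags stay at or below 0.15.
The dominant spike at lag 5 indicates a seasonal period of 5.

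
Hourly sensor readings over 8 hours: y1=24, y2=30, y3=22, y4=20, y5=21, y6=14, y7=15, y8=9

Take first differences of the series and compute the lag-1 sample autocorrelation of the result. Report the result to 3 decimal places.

First differences Δy: 6, -8, -2, 1, -7, 1, -6
Mean of differences = -2.1429
Numerator Σ(Δy_t−Δȳ)(Δy_{t+1}−Δȳ) = -90.7347
Denominator Σ(Δy_t−Δȳ)² = 158.8571
r_1(Δy) = -90.7347 / 158.8571 = -0.571

-0.571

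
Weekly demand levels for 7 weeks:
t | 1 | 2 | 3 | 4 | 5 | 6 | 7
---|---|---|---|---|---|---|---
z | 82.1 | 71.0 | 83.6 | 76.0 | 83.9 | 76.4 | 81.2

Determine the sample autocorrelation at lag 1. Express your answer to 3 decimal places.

-0.775

Mean z̄ = (82.1 + 71.0 + 83.6 + 76.0 + 83.9 + 76.4 + 81.2)/7 = 79.1714
Σ(z_t−z̄)(z_{t+1}−z̄) = (-23.9306) + (-36.1878) + (-14.0449) + (-14.9963) + (-13.1049) + (-5.6220) = -107.8865
Denominator Σ(z_t−z̄)² = 139.1743
r_1 = -107.8865 / 139.1743 = -0.775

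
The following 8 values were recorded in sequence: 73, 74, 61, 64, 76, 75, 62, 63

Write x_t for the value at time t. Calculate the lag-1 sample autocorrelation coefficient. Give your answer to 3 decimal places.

0.086

Mean x̄ = (73 + 74 + 61 + 64 + 76 + 75 + 62 + 63)/8 = 68.5000
Numerator Σ_{t=1}^{7}(x_t−x̄)(x_{t+1}−x̄) = 25.7500
Denominator Σ(x_t−x̄)² = 298.0000
r_1 = 25.7500 / 298.0000 = 0.086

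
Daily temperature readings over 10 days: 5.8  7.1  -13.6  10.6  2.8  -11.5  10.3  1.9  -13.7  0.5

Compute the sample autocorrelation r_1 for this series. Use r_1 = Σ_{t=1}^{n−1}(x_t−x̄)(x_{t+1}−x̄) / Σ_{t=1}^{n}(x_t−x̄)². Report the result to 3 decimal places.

Mean x̄ = (5.8 + 7.1 − 13.6 + 10.6 + 2.8 − 11.5 + 10.3 + 1.9 − 13.7 + 0.5)/10 = 0.0200
Numerator Σ_{t=1}^{9}(x_t−x̄)(x_{t+1}−x̄) = -333.6984
Denominator Σ(x_t−x̄)² = 819.0960
r_1 = -333.6984 / 819.0960 = -0.407

-0.407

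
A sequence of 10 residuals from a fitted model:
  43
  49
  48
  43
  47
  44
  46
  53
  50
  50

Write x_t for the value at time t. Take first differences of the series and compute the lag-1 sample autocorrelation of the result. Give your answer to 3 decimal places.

First differences Δx: 6, -1, -5, 4, -3, 2, 7, -3, 0
Mean of differences = 0.7778
Numerator Σ(Δx_t−Δx̄)(Δx_{t+1}−Δx̄) = -47.3827
Denominator Σ(Δx_t−Δx̄)² = 143.5556
r_1(Δx) = -47.3827 / 143.5556 = -0.330

-0.330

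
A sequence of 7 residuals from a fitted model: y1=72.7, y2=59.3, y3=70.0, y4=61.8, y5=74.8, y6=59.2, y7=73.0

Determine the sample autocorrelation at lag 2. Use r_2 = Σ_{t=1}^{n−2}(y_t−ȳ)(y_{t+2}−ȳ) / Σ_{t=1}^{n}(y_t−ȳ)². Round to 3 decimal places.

0.584

Mean ȳ = (72.7 + 59.3 + 70.0 + 61.8 + 74.8 + 59.2 + 73.0)/7 = 67.2571
Deviations from mean: 5.4429, -7.9571, 2.7429, -5.4571, 7.5429, -8.0571, 5.7429
Σ(y_t−ȳ)(y_{t+2}−ȳ) = (14.9290) + (43.4233) + (20.6890) + (43.9690) + (43.3176) = 166.3278
Denominator Σ(y_t−ȳ)² = 285.0371
r_2 = 166.3278 / 285.0371 = 0.584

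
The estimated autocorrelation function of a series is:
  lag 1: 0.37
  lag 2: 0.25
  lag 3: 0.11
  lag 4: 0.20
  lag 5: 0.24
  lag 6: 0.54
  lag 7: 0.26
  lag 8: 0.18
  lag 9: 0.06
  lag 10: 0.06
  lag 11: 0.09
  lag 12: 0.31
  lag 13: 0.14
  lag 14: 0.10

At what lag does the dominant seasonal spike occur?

6

The largest autocorrelation is r_6 = 0.54; the remaining lags stay at or below 0.37. The elevated value at lag 1 (0.37), dropping to 0.25 at lag 2, reflects decaying short-term dependence rather than seasonality.
The dominant spike at lag 6 indicates a seasonal period of 6.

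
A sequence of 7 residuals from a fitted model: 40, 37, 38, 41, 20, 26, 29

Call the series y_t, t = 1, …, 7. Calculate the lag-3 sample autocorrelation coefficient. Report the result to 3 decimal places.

-0.162

Mean ȳ = (40 + 37 + 38 + 41 + 20 + 26 + 29)/7 = 33.0000
Numerator Σ_{t=1}^{4}(y_t−ȳ)(y_{t+3}−ȳ) = -63.0000
Denominator Σ(y_t−ȳ)² = 388.0000
r_3 = -63.0000 / 388.0000 = -0.162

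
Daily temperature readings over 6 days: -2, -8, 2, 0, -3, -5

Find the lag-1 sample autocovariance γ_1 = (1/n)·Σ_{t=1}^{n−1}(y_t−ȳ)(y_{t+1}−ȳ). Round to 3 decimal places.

-2.685

Mean ȳ = (-2 − 8 + 2 + 0 − 3 − 5)/6 = -2.6667
Deviations: 0.6667, -5.3333, 4.6667, 2.6667, -0.3333, -2.3333
Σ_{t=1}^{5}(y_t−ȳ)(y_{t+1}−ȳ) = -16.1111
γ_1 = -16.1111 / 6 = -2.685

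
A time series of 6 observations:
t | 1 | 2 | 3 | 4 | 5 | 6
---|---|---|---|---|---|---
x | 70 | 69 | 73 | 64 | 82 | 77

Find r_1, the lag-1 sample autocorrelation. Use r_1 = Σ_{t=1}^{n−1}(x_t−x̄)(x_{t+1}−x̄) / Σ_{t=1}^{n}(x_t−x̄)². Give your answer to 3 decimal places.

Mean x̄ = (70 + 69 + 73 + 64 + 82 + 77)/6 = 72.5000
Numerator Σ_{t=1}^{5}(x_t−x̄)(x_{t+1}−x̄) = -35.2500
Denominator Σ(x_t−x̄)² = 201.5000
r_1 = -35.2500 / 201.5000 = -0.175

-0.175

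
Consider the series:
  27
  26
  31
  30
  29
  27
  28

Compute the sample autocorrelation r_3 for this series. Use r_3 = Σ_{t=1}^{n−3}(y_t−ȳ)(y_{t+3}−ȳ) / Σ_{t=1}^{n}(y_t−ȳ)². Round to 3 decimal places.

Mean ȳ = (27 + 26 + 31 + 30 + 29 + 27 + 28)/7 = 28.2857
Deviations from mean: -1.2857, -2.2857, 2.7143, 1.7143, 0.7143, -1.2857, -0.2857
Σ(y_t−ȳ)(y_{t+3}−ȳ) = (-2.2041) + (-1.6327) + (-3.4898) + (-0.4898) = -7.8163
Denominator Σ(y_t−ȳ)² = 19.4286
r_3 = -7.8163 / 19.4286 = -0.402

-0.402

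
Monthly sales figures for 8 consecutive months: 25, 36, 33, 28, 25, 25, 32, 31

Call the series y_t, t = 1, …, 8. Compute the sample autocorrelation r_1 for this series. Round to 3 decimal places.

Mean ȳ = (25 + 36 + 33 + 28 + 25 + 25 + 32 + 31)/8 = 29.3750
Numerator Σ_{t=1}^{7}(y_t−ȳ)(y_{t+1}−ȳ) = 7.9844
Denominator Σ(y_t−ȳ)² = 125.8750
r_1 = 7.9844 / 125.8750 = 0.063

0.063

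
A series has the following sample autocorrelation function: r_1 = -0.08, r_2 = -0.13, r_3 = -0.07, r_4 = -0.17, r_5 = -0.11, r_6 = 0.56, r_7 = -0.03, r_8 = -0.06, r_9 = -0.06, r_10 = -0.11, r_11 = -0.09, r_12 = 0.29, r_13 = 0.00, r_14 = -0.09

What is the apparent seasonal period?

6

The largest autocorrelation is r_6 = 0.56, with a weaker echo at lag 12 (0.29); the remaining lags stay at or below 0.00.
The dominant spike at lag 6 indicates a seasonal period of 6.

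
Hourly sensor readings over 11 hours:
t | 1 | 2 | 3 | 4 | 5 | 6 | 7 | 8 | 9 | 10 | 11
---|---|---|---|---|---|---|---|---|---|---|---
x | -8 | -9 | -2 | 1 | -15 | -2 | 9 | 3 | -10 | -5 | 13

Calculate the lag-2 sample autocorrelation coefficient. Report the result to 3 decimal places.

Mean x̄ = (-8 − 9 − 2 + 1 − 15 − 2 + 9 + 3 − 10 − 5 + 13)/11 = -2.2727
Numerator Σ_{t=1}^{9}(x_t−x̄)(x_{t+2}−x̄) = -387.6942
Denominator Σ(x_t−x̄)² = 706.1818
r_2 = -387.6942 / 706.1818 = -0.549

-0.549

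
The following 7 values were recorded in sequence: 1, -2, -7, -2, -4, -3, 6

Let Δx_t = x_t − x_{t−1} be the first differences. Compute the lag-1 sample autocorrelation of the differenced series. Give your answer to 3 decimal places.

-0.091

First differences Δx: -3, -5, 5, -2, 1, 9
Mean of differences = 0.8333
Numerator Σ(Δx_t−Δx̄)(Δx_{t+1}−Δx̄) = -12.8611
Denominator Σ(Δx_t−Δx̄)² = 140.8333
r_1(Δx) = -12.8611 / 140.8333 = -0.091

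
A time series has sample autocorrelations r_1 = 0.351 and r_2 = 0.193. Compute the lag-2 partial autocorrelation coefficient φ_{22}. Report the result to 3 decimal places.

φ_{22} = (r_2 − r_1²) / (1 − r_1²)
r_1² = (0.351)² = 0.123201
Numerator = 0.193 − 0.1232 = 0.0698; denominator = 1 − 0.1232 = 0.8768
φ_{22} = 0.0698 / 0.8768 = 0.080

0.080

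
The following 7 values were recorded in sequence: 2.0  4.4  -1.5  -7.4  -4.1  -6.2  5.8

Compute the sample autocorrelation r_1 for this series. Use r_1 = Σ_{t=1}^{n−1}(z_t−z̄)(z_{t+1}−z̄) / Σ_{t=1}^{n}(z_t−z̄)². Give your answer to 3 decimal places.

0.107

Mean z̄ = (2.0 + 4.4 − 1.5 − 7.4 − 4.1 − 6.2 + 5.8)/7 = -1.0000
Deviations from mean: 3.0000, 5.4000, -0.5000, -6.4000, -3.1000, -5.2000, 6.8000
Σ(z_t−z̄)(z_{t+1}−z̄) = (16.2000) + (-2.7000) + (3.2000) + (19.8400) + (16.1200) + (-35.3600) = 17.3000
Denominator Σ(z_t−z̄)² = 162.2600
r_1 = 17.3000 / 162.2600 = 0.107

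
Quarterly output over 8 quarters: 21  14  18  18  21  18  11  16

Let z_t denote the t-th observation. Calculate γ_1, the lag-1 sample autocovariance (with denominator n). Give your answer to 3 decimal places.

Mean z̄ = (21 + 14 + 18 + 18 + 21 + 18 + 11 + 16)/8 = 17.1250
Σ_{t=1}^{7}(z_t−z̄)(z_{t+1}−z̄) = -5.7656
γ_1 = -5.7656 / 8 = -0.721

-0.721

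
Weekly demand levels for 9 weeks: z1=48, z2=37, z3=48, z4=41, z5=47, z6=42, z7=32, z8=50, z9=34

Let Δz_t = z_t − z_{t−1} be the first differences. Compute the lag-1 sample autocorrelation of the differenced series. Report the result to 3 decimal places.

-0.663

First differences Δz: -11, 11, -7, 6, -5, -10, 18, -16
Mean of differences = -1.7500
Numerator Σ(Δz_t−Δz̄)(Δz_{t+1}−Δz̄) = -668.3125
Denominator Σ(Δz_t−Δz̄)² = 1007.5000
r_1(Δz) = -668.3125 / 1007.5000 = -0.663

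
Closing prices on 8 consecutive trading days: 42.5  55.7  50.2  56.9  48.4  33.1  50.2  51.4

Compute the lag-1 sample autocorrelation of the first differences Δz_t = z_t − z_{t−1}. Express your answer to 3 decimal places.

-0.325

First differences Δz: 13.2, -5.5, 6.7, -8.5, -15.3, 17.1, 1.2
Mean of differences = 1.2714
Numerator Σ(Δz_t−Δz̄)(Δz_{t+1}−Δz̄) = -272.0837
Denominator Σ(Δz_t−Δz̄)² = 838.2543
r_1(Δz) = -272.0837 / 838.2543 = -0.325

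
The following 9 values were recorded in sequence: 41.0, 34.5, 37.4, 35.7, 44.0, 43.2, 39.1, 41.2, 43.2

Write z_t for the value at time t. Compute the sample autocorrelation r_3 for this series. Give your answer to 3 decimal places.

-0.163

Mean z̄ = (41.0 + 34.5 + 37.4 + 35.7 + 44.0 + 43.2 + 39.1 + 41.2 + 43.2)/9 = 39.9222
Numerator Σ_{t=1}^{6}(z_t−z̄)(z_{t+3}−z̄) = -15.5026
Denominator Σ(z_t−z̄)² = 95.1756
r_3 = -15.5026 / 95.1756 = -0.163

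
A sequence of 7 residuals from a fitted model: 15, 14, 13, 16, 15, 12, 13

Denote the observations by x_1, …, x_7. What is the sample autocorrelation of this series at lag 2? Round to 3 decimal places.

Mean x̄ = (15 + 14 + 13 + 16 + 15 + 12 + 13)/7 = 14.0000
Deviations from mean: 1.0000, 0.0000, -1.0000, 2.0000, 1.0000, -2.0000, -1.0000
Numerator Σ_{t=1}^{5}(x_t−x̄)(x_{t+2}−x̄) = -7.0000
Denominator Σ(x_t−x̄)² = 12.0000
r_2 = -7.0000 / 12.0000 = -0.583

-0.583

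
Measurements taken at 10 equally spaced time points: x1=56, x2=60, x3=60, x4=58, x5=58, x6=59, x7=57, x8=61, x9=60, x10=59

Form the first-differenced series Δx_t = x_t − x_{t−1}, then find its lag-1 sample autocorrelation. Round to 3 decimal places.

First differences Δx: 4, 0, -2, 0, 1, -2, 4, -1, -1
Mean of differences = 0.3333
Numerator Σ(Δx_t−Δx̄)(Δx_{t+1}−Δx̄) = -13.1111
Denominator Σ(Δx_t−Δx̄)² = 42.0000
r_1(Δx) = -13.1111 / 42.0000 = -0.312

-0.312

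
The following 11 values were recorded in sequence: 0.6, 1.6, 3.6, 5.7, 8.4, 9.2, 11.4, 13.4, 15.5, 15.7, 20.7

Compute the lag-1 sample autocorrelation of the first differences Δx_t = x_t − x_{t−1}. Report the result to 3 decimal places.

First differences Δx: 1.0, 2.0, 2.1, 2.7, 0.8, 2.2, 2.0, 2.1, 0.2, 5.0
Mean of differences = 2.0100
Numerator Σ(Δx_t−Δx̄)(Δx_{t+1}−Δx̄) = -6.5711
Denominator Σ(Δx_t−Δx̄)² = 15.2290
r_1(Δx) = -6.5711 / 15.2290 = -0.431

-0.431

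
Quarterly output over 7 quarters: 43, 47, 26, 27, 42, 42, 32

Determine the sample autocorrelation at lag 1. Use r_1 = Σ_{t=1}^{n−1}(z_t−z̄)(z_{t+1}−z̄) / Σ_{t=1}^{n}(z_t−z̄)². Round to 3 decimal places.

Mean z̄ = (43 + 47 + 26 + 27 + 42 + 42 + 32)/7 = 37.0000
Deviations from mean: 6.0000, 10.0000, -11.0000, -10.0000, 5.0000, 5.0000, -5.0000
Numerator Σ_{t=1}^{6}(z_t−z̄)(z_{t+1}−z̄) = 10.0000
Denominator Σ(z_t−z̄)² = 432.0000
r_1 = 10.0000 / 432.0000 = 0.023

0.023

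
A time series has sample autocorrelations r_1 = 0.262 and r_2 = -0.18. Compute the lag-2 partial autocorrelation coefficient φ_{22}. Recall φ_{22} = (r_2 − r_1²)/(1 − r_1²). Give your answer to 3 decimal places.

φ_{22} = (r_2 − r_1²) / (1 − r_1²)
r_1² = (0.262)² = 0.068644
Numerator = -0.18 − 0.0686 = -0.2486; denominator = 1 − 0.0686 = 0.9314
φ_{22} = -0.2486 / 0.9314 = -0.267

-0.267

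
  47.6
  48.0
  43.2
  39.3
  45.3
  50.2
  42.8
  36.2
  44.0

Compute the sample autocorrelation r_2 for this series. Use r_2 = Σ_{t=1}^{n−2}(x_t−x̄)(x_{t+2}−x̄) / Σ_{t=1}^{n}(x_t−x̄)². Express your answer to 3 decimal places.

-0.661

Mean x̄ = (47.6 + 48.0 + 43.2 + 39.3 + 45.3 + 50.2 + 42.8 + 36.2 + 44.0)/9 = 44.0667
Σ(x_t−x̄)(x_{t+2}−x̄) = (-3.0622) + (-18.7489) + (-1.0689) + (-29.2356) + (-1.5622) + (-48.2489) + (0.0844) = -101.8422
Denominator Σ(x_t−x̄)² = 154.0600
r_2 = -101.8422 / 154.0600 = -0.661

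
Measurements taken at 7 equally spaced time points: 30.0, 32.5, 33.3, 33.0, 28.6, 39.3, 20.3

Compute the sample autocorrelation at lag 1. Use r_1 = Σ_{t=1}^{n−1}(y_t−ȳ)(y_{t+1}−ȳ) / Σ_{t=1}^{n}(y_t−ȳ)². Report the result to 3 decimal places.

Mean ȳ = (30.0 + 32.5 + 33.3 + 33.0 + 28.6 + 39.3 + 20.3)/7 = 31.0000
Deviations from mean: -1.0000, 1.5000, 2.3000, 2.0000, -2.4000, 8.3000, -10.7000
Numerator Σ_{t=1}^{6}(y_t−ȳ)(y_{t+1}−ȳ) = -106.9800
Denominator Σ(y_t−ȳ)² = 201.6800
r_1 = -106.9800 / 201.6800 = -0.530

-0.530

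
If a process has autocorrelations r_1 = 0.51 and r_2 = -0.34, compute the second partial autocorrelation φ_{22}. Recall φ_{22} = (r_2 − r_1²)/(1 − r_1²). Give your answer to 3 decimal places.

φ_{22} = (r_2 − r_1²) / (1 − r_1²)
r_1² = (0.51)² = 0.2601
Numerator = -0.34 − 0.2601 = -0.6001; denominator = 1 − 0.2601 = 0.7399
φ_{22} = -0.6001 / 0.7399 = -0.811

-0.811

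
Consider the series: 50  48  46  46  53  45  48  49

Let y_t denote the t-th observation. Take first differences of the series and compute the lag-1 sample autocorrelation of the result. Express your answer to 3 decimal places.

-0.558

First differences Δy: -2, -2, 0, 7, -8, 3, 1
Mean of differences = -0.1429
Numerator Σ(Δy_t−Δȳ)(Δy_{t+1}−Δȳ) = -73.0204
Denominator Σ(Δy_t−Δȳ)² = 130.8571
r_1(Δy) = -73.0204 / 130.8571 = -0.558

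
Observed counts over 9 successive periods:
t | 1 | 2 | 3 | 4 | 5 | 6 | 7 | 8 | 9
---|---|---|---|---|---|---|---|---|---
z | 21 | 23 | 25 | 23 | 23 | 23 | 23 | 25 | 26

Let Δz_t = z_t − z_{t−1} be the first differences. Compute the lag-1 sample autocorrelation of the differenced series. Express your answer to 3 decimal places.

First differences Δz: 2, 2, -2, 0, 0, 0, 2, 1
Mean of differences = 0.6250
Numerator Σ(Δz_t−Δz̄)(Δz_{t+1}−Δz̄) = 0.3594
Denominator Σ(Δz_t−Δz̄)² = 13.8750
r_1(Δz) = 0.3594 / 13.8750 = 0.026

0.026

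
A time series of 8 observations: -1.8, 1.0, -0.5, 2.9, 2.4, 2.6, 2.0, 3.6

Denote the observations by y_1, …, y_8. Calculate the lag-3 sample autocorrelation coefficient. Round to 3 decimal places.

-0.199

Mean ȳ = (-1.8 + 1.0 − 0.5 + 2.9 + 2.4 + 2.6 + 2.0 + 3.6)/8 = 1.5250
Deviations from mean: -3.3250, -0.5250, -2.0250, 1.3750, 0.8750, 1.0750, 0.4750, 2.0750
Σ(y_t−ȳ)(y_{t+3}−ȳ) = (-4.5719) + (-0.4594) + (-2.1769) + (0.6531) + (1.8156) = -4.7394
Denominator Σ(y_t−ȳ)² = 23.7750
r_3 = -4.7394 / 23.7750 = -0.199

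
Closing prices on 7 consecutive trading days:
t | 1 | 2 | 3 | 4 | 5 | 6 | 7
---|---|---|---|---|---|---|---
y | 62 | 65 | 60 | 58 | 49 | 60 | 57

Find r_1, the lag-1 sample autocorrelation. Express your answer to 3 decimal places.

0.132

Mean ȳ = (62 + 65 + 60 + 58 + 49 + 60 + 57)/7 = 58.7143
Σ(y_t−ȳ)(y_{t+1}−ȳ) = (20.6531) + (8.0816) + (-0.9184) + (6.9388) + (-12.4898) + (-2.2041) = 20.0612
Denominator Σ(y_t−ȳ)² = 151.4286
r_1 = 20.0612 / 151.4286 = 0.132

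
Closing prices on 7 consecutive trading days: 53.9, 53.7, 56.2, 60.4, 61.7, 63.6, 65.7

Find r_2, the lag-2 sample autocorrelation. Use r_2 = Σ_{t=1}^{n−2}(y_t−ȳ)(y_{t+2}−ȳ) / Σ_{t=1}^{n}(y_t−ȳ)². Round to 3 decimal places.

Mean ȳ = (53.9 + 53.7 + 56.2 + 60.4 + 61.7 + 63.6 + 65.7)/7 = 59.3143
Numerator Σ_{t=1}^{5}(y_t−ȳ)(y_{t+2}−ȳ) = 23.2239
Denominator Σ(y_t−ȳ)² = 136.5486
r_2 = 23.2239 / 136.5486 = 0.170

0.170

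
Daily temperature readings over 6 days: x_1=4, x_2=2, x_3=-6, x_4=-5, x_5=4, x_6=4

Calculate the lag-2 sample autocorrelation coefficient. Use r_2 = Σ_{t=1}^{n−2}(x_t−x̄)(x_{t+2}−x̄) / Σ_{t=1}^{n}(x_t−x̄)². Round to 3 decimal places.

-0.655

Mean x̄ = (4 + 2 − 6 − 5 + 4 + 4)/6 = 0.5000
Σ(x_t−x̄)(x_{t+2}−x̄) = (-22.7500) + (-8.2500) + (-22.7500) + (-19.2500) = -73.0000
Denominator Σ(x_t−x̄)² = 111.5000
r_2 = -73.0000 / 111.5000 = -0.655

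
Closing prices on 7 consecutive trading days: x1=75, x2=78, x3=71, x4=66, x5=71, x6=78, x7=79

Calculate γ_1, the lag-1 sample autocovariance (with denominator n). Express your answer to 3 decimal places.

Mean x̄ = (75 + 78 + 71 + 66 + 71 + 78 + 79)/7 = 74.0000
Deviations: 1.0000, 4.0000, -3.0000, -8.0000, -3.0000, 4.0000, 5.0000
Σ_{t=1}^{6}(x_t−x̄)(x_{t+1}−x̄) = 48.0000
γ_1 = 48.0000 / 7 = 6.857

6.857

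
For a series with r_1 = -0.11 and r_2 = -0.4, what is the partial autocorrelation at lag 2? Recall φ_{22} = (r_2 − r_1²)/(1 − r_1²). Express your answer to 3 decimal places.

φ_{22} = (r_2 − r_1²) / (1 − r_1²)
r_1² = (-0.11)² = 0.0121
Numerator = -0.4 − 0.0121 = -0.4121; denominator = 1 − 0.0121 = 0.9879
φ_{22} = -0.4121 / 0.9879 = -0.417

-0.417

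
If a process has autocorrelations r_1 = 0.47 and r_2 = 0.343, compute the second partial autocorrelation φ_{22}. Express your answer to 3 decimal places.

φ_{22} = (r_2 − r_1²) / (1 − r_1²)
r_1² = (0.47)² = 0.2209
Numerator = 0.343 − 0.2209 = 0.1221; denominator = 1 − 0.2209 = 0.7791
φ_{22} = 0.1221 / 0.7791 = 0.157

0.157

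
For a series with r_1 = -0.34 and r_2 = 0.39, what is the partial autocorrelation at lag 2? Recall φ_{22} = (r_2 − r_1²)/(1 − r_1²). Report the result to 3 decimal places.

0.310

φ_{22} = (r_2 − r_1²) / (1 − r_1²)
r_1² = (-0.34)² = 0.1156
Numerator = 0.39 − 0.1156 = 0.2744; denominator = 1 − 0.1156 = 0.8844
φ_{22} = 0.2744 / 0.8844 = 0.310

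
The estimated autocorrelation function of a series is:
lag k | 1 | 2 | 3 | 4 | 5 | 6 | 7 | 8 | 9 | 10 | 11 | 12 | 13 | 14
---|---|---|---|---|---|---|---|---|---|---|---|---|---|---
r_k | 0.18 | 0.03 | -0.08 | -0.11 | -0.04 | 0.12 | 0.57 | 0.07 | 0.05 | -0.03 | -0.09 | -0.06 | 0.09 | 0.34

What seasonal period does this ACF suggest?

7

The largest autocorrelation is r_7 = 0.57, with a weaker echo at lag 14 (0.34); the remaining lags stay at or below 0.18.
The dominant spike at lag 7 indicates a seasonal period of 7.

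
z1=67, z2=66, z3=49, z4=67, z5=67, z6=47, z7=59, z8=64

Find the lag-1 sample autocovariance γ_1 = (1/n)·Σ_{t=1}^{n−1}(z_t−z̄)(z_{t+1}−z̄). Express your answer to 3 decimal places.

Mean z̄ = (67 + 66 + 49 + 67 + 67 + 47 + 59 + 64)/8 = 60.7500
Deviations: 6.2500, 5.2500, -11.7500, 6.2500, 6.2500, -13.7500, -1.7500, 3.2500
Σ_{t=1}^{7}(z_t−z̄)(z_{t+1}−z̄) = -130.8125
γ_1 = -130.8125 / 8 = -16.352

-16.352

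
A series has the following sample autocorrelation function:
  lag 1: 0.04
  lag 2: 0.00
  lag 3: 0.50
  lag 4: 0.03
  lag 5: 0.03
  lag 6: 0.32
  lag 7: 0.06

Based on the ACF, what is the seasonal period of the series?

The largest autocorrelation is r_3 = 0.50, with a weaker echo at lag 6 (0.32); the remaining lags stay at or below 0.06.
The dominant spike at lag 3 indicates a seasonal period of 3.

3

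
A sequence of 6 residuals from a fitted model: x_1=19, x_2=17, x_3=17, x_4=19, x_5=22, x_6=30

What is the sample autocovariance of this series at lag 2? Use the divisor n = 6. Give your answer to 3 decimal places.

-1.370

Mean x̄ = (19 + 17 + 17 + 19 + 22 + 30)/6 = 20.6667
Deviations: -1.6667, -3.6667, -3.6667, -1.6667, 1.3333, 9.3333
Σ_{t=1}^{4}(x_t−x̄)(x_{t+2}−x̄) = -8.2222
γ_2 = -8.2222 / 6 = -1.370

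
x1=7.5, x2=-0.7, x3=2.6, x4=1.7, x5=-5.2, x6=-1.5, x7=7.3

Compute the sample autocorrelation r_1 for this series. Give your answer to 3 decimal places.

Mean x̄ = (7.5 − 0.7 + 2.6 + 1.7 − 5.2 − 1.5 + 7.3)/7 = 1.6714
Σ(x_t−x̄)(x_{t+1}−x̄) = (-13.8220) + (-2.2020) + (0.0265) + (-0.1963) + (21.7922) + (-17.8506) = -12.2522
Denominator Σ(x_t−x̄)² = 129.4143
r_1 = -12.2522 / 129.4143 = -0.095

-0.095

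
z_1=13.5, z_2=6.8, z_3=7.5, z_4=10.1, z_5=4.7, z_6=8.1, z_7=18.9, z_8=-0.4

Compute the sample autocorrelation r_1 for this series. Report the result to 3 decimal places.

Mean z̄ = (13.5 + 6.8 + 7.5 + 10.1 + 4.7 + 8.1 + 18.9 − 0.4)/8 = 8.6500
Numerator Σ_{t=1}^{7}(z_t−z̄)(z_{t+1}−z̄) = -110.4675
Denominator Σ(z_t−z̄)² = 233.2400
r_1 = -110.4675 / 233.2400 = -0.474

-0.474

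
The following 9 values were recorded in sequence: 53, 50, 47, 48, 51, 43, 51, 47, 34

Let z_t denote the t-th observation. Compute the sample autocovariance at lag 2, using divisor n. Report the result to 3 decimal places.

Mean z̄ = (53 + 50 + 47 + 48 + 51 + 43 + 51 + 47 + 34)/9 = 47.1111
Σ_{t=1}^{7}(z_t−z̄)(z_{t+2}−z̄) = -37.5802
γ_2 = -37.5802 / 9 = -4.176

-4.176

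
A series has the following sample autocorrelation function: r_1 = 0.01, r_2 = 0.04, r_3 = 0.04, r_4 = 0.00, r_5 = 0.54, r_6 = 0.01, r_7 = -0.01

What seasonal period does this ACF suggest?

The largest autocorrelation is r_5 = 0.54; the remaining lags stay at or below 0.04.
The dominant spike at lag 5 indicates a seasonal period of 5.

5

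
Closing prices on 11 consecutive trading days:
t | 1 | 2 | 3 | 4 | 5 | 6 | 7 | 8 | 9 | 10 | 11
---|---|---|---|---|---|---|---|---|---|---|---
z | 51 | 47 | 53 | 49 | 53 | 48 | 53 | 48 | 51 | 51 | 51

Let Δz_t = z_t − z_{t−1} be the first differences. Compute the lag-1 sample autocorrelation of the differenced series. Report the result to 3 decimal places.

First differences Δz: -4, 6, -4, 4, -5, 5, -5, 3, 0, 0
Mean of differences = 0.0000
Numerator Σ(Δz_t−Δz̄)(Δz_{t+1}−Δz̄) = -149.0000
Denominator Σ(Δz_t−Δz̄)² = 168.0000
r_1(Δz) = -149.0000 / 168.0000 = -0.887

-0.887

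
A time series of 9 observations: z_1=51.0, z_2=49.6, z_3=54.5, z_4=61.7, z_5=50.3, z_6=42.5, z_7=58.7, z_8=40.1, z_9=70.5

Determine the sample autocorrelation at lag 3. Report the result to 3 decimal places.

-0.171

Mean z̄ = (51.0 + 49.6 + 54.5 + 61.7 + 50.3 + 42.5 + 58.7 + 40.1 + 70.5)/9 = 53.2111
Numerator Σ_{t=1}^{6}(z_t−z̄)(z_{t+3}−z̄) = -122.4837
Denominator Σ(z_t−z̄)² = 715.7889
r_3 = -122.4837 / 715.7889 = -0.171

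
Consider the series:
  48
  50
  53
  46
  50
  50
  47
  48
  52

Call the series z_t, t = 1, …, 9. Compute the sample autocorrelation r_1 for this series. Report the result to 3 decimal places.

Mean z̄ = (48 + 50 + 53 + 46 + 50 + 50 + 47 + 48 + 52)/9 = 49.3333
Numerator Σ_{t=1}^{8}(z_t−z̄)(z_{t+1}−z̄) = -14.4444
Denominator Σ(z_t−z̄)² = 42.0000
r_1 = -14.4444 / 42.0000 = -0.344

-0.344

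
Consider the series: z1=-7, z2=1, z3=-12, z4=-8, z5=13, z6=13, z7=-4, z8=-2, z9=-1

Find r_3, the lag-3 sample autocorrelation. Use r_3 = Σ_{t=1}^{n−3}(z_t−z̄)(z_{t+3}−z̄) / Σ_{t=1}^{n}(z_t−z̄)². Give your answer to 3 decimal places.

-0.134

Mean z̄ = (-7 + 1 − 12 − 8 + 13 + 13 − 4 − 2 − 1)/9 = -0.7778
Σ(z_t−z̄)(z_{t+3}−z̄) = (44.9383) + (24.4938) + (-154.6173) + (23.2716) + (-16.8395) + (-3.0617) = -81.8148
Denominator Σ(z_t−z̄)² = 611.5556
r_3 = -81.8148 / 611.5556 = -0.134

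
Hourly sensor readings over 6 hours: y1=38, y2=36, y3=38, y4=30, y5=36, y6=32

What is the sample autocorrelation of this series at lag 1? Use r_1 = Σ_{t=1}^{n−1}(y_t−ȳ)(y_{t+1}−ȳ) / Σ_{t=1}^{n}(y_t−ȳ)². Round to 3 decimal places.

Mean ȳ = (38 + 36 + 38 + 30 + 36 + 32)/6 = 35.0000
Deviations from mean: 3.0000, 1.0000, 3.0000, -5.0000, 1.0000, -3.0000
Σ(y_t−ȳ)(y_{t+1}−ȳ) = (3.0000) + (3.0000) + (-15.0000) + (-5.0000) + (-3.0000) = -17.0000
Denominator Σ(y_t−ȳ)² = 54.0000
r_1 = -17.0000 / 54.0000 = -0.315

-0.315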